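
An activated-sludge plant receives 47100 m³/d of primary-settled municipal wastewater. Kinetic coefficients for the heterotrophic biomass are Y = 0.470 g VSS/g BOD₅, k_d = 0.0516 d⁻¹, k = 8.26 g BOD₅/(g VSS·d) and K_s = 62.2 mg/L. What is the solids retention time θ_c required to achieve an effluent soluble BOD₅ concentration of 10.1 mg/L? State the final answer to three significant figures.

θ_c ≈ 2.04 d

Specific growth rate at S = 10.1 mg/L: μ = YkS/(K_s+S) = 0.470·8.26·10.1/(62.2+10.1) = 0.5423 d⁻¹.
θ_c = 1/(μ − k_d) = 1/(0.5423 − 0.0516) = 1/0.4907 = 2.038 d.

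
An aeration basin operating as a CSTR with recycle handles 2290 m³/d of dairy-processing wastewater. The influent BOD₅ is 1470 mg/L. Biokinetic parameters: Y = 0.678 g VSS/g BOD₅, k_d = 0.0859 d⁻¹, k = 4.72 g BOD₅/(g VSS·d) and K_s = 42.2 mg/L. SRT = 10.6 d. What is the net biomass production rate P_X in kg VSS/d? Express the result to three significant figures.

P_X ≈ 1190 kg VSS/d

For a completely mixed reactor with recycle the Lawrence–McCarty relation gives S = K_s·(1 + k_d·θ_c) / [θ_c·(Y·k − k_d) − 1] = 42.2 × (1 + 0.0859 × 10.6) / [10.6 × (0.678 × 4.72 − 0.0859) − 1] = 80.62 / 32.01 = 2.519 mg/L.
Y_obs = Y / (1 + k_d θ_c) = 0.678 / (1 + 0.0859 × 10.6) = 0.678 / 1.911 = 0.3549.
Substrate removed = Q·(S₀ − S) = 2290 m³/d × (1470 − 2.52) g/m³ = 3.36×10^6 g/d = 3361 kg/d.
So the net sludge growth is P_X = 0.3549 × 3361 = 1193 kg VSS/d.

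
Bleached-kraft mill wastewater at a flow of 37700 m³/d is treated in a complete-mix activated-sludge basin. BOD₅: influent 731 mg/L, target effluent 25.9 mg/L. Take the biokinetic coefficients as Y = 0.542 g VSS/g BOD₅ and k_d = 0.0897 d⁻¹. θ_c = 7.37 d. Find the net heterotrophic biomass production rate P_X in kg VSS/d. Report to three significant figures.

Observed yield with endogenous decay: Y_obs = Y / (1 + k_d·θ_c) = 0.542 / (1 + 0.0897 × 7.37) = 0.542 / 1.661 = 0.3263 g VSS/g BOD₅.
Mass of BOD₅ removed per day: Q(S₀ − S) = 37700 × 705.1 g/m³ = 26582 kg/d.
Net biomass production P_X = Y_obs × Q·(S₀ − S) = 0.3263 × 26582 = 8674 kg VSS/d.

P_X ≈ 8670 kg VSS/d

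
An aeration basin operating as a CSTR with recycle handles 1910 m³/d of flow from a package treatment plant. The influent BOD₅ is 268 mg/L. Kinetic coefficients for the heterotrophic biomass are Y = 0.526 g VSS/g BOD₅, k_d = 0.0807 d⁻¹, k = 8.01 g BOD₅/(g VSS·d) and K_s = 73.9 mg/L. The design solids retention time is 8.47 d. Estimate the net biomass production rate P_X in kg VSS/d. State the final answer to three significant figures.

P_X ≈ 158 kg VSS/d

Effluent substrate depends only on kinetics and SRT: S = K_s(1 + k_d θ_c) / [θ_c(Yk − k_d) − 1] = 73.9 × (1 + 0.0807 × 8.47) / [8.47 × (0.526 × 8.01 − 0.0807) − 1] = 124.4 / 34.00 = 3.659 mg/L.
The observed yield is Y_obs = Y/(1 + k_d·θ_c) = 0.526 / (1 + 0.0807 × 8.47) = 0.526 / 1.684 = 0.3124 g VSS per g BOD₅ removed.
Q·(S₀ − S) = 1910 × (268 − 3.66) × 10⁻³ = 504.9 kg/d removed.
Net biomass production P_X = Y_obs × Q·(S₀ − S) = 0.3124 × 504.9 = 157.7 kg VSS/d.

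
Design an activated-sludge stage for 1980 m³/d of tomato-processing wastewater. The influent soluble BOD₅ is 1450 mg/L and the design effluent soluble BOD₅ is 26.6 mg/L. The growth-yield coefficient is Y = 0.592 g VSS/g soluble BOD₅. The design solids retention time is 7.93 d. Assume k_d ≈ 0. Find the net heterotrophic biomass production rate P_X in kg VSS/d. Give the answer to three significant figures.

Since k_d ≈ 0, Y_obs = Y = 0.592 g VSS/g soluble BOD₅.
Substrate removed = Q·(S₀ − S) = 1980 m³/d × (1450 − 26.6) g/m³ = 2.82×10^6 g/d = 2818 kg/d.
Biomass produced: P_X = Y_obs·Q·ΔS = 0.5920 × 2818 ≈ 1668 kg VSS/d.

P_X ≈ 1670 kg VSS/d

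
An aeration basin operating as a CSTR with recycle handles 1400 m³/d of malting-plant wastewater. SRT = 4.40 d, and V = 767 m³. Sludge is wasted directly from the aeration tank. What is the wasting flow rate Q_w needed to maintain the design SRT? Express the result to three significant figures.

Wasting from the aeration tank: Q_w = V / θ_c = 767.0 / 4.40 = 174.3 m³/d.

Q_w ≈ 174 m³/d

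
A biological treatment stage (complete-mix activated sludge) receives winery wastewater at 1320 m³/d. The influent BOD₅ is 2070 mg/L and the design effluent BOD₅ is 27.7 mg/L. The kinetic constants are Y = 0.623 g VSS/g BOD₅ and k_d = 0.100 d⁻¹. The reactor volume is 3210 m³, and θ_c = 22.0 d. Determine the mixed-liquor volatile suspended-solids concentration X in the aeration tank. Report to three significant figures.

X ≈ 3600 mg/L

X = Y·Q·ΔS·θ_c / [V·(1 + k_d θ_c)] = 0.623 × 1320 × (2070 − 27.7) × 22.0 / [3210 × (1 + 0.100 × 22.0)] = 3597 mg/L.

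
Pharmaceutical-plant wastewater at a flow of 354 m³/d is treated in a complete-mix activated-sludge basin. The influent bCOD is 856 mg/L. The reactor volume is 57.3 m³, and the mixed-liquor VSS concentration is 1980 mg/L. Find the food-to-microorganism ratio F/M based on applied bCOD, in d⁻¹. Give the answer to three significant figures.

F/M ≈ 2.67 d⁻¹

F/M = applied load / biomass = Q·S₀/(V·X) = 354 × 856 / (57.30 × 1980) = 2.671 d⁻¹.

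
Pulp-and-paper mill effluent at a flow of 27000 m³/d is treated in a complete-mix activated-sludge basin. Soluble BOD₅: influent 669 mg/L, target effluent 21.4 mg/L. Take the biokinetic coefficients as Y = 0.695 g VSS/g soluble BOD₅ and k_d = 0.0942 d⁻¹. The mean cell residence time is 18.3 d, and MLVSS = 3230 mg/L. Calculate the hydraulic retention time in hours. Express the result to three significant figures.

τ ≈ 22.5 h

Steady-state biomass mass balance: V·X·(1 + k_d·θ_c) = Y·Q·(S₀ − S)·θ_c, so V = 0.695 × 27000 × (669 − 21.4) × 18.3 / [3230 × (1 + 0.0942 × 18.3)] = 2.22×10^8 / 8798 = 25277 m³.
Hydraulic retention time τ = V/Q = 25277 / 27000 = 0.9362 d = 22.47 h.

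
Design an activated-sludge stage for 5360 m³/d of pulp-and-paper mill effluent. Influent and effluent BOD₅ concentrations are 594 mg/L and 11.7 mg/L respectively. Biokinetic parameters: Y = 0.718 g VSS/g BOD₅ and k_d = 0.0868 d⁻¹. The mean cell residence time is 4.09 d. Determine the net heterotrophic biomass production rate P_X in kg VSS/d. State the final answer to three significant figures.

P_X ≈ 1650 kg VSS/d

Observed yield with endogenous decay: Y_obs = Y / (1 + k_d·θ_c) = 0.718 / (1 + 0.0868 × 4.09) = 0.718 / 1.355 = 0.5299 g VSS/g BOD₅.
Mass of BOD₅ removed per day: Q(S₀ − S) = 5360 × 582.3 g/m³ = 3121 kg/d.
Biomass produced: P_X = Y_obs·Q·ΔS = 0.5299 × 3121 ≈ 1654 kg VSS/d.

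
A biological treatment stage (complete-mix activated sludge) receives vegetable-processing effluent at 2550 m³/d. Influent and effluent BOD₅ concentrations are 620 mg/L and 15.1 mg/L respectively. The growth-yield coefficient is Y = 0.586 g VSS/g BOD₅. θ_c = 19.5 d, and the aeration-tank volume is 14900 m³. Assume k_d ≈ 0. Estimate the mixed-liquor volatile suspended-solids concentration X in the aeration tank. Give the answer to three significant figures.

X ≈ 1180 mg/L

From V·X = Y·Q·(S₀ − S)·θ_c (decay neglected): X = 0.586 × 2550 × (620 − 15.1) × 19.5 / 14900 = 1183 mg/L.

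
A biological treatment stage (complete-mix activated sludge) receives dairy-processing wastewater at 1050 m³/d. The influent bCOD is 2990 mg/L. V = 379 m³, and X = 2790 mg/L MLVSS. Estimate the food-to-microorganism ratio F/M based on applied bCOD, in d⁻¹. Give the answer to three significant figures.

F/M = applied load / biomass = Q·S₀/(V·X) = 1050 × 2990 / (379.0 × 2790) = 2.969 d⁻¹.

F/M ≈ 2.97 d⁻¹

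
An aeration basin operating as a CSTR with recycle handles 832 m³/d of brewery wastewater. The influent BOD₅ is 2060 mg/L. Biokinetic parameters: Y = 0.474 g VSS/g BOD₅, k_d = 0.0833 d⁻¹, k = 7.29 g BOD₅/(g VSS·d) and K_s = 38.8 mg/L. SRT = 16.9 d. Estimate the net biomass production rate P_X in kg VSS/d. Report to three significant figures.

Effluent substrate depends only on kinetics and SRT: S = K_s(1 + k_d θ_c) / [θ_c(Yk − k_d) − 1] = 38.8 × (1 + 0.0833 × 16.9) / [16.9 × (0.474 × 7.29 − 0.0833) − 1] = 93.42 / 55.99 = 1.669 mg/L.
Y_obs = Y / (1 + k_d θ_c) = 0.474 / (1 + 0.0833 × 16.9) = 0.474 / 2.408 = 0.1969.
ΔS = 2060 − 1.67 = 2058 mg/L, so the substrate removal rate is 832 × 2058/1000 = 1713 kg BOD₅/d.
P_X = Y_obs · Q(S₀ − S) = 0.1969 × 1713 = 337.1 kg VSS/d.

P_X ≈ 337 kg VSS/d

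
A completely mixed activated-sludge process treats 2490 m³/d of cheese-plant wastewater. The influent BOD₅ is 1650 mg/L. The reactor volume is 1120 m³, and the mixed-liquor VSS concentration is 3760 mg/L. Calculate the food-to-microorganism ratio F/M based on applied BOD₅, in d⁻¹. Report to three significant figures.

F/M ≈ 0.976 d⁻¹

Food-to-microorganism ratio F/M = Q S₀ / (V X) = 2490 × 1650 / (1120 × 3760) = 0.9756 d⁻¹.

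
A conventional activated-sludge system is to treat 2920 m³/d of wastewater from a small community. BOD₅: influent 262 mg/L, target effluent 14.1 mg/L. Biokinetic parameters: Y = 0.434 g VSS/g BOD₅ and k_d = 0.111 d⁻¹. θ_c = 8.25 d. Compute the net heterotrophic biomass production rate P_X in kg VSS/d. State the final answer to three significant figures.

P_X ≈ 164 kg VSS/d

Y_obs = Y / (1 + k_d θ_c) = 0.434 / (1 + 0.111 × 8.25) = 0.434 / 1.916 = 0.2265.
Substrate removed = Q·(S₀ − S) = 2920 m³/d × (262 − 14.1) g/m³ = 7.24×10^5 g/d = 723.9 kg/d.
So the net sludge growth is P_X = 0.2265 × 723.9 = 164.0 kg VSS/d.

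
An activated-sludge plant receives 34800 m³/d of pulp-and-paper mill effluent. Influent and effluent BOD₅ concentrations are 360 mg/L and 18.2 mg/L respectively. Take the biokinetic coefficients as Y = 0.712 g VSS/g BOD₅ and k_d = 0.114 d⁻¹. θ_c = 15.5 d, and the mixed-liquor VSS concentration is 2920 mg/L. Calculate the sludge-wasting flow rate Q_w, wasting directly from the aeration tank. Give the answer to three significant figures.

Q_w ≈ 1050 m³/d

Steady-state biomass mass balance: V·X·(1 + k_d·θ_c) = Y·Q·(S₀ − S)·θ_c, so V = 0.712 × 34800 × (360 − 18.2) × 15.5 / [2920 × (1 + 0.114 × 15.5)] = 1.31×10^8 / 8080 = 16247 m³.
With mixed-liquor wasting, θ_c = V/Q_w, so Q_w = V/θ_c = 16247/15.5 = 1048 m³/d.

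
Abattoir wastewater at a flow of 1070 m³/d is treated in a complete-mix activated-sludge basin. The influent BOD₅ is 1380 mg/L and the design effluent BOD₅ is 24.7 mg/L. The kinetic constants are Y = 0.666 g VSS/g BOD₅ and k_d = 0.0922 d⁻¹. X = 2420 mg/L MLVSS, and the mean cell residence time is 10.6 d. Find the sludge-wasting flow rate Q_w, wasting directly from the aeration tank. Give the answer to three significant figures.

Q_w ≈ 202 m³/d

Steady-state biomass mass balance: V·X·(1 + k_d·θ_c) = Y·Q·(S₀ − S)·θ_c, so V = 0.666 × 1070 × (1380 − 24.7) × 10.6 / [2420 × (1 + 0.0922 × 10.6)] = 1.02×10^7 / 4785 = 2139 m³.
Wasting from the aeration tank: Q_w = V / θ_c = 2139 / 10.6 = 201.8 m³/d.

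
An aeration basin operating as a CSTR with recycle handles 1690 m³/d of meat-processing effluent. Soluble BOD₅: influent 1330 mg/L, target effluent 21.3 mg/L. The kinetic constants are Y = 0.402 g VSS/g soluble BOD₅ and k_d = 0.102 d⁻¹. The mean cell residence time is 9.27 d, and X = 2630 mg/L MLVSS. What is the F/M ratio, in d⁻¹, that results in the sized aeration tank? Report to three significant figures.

F/M ≈ 0.531 d⁻¹

From the SRT design equation V = Y Q (S₀−S) θ_c / [X (1 + k_d θ_c)] = 0.402 × 1690 × (1330 − 21.3) × 9.27 / [2630 × (1 + 0.102 × 9.27)] = 8.24×10^6 / 5117 = 1611 m³.
F/M = Q·S₀ / (V·X) = 1690 × 1330 / (1611 × 2630) = 0.5306 g soluble BOD₅·(g VSS·d)⁻¹.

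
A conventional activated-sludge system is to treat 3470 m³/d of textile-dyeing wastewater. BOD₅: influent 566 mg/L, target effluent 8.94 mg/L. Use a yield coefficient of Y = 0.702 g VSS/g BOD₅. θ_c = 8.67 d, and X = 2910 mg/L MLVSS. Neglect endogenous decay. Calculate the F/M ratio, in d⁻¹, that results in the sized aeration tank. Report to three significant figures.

Biomass mass balance (decay neglected): V·X = Y·Q·(S₀ − S)·θ_c, so V = 0.702 × 3470 × (566 − 8.94) × 8.67 / 2910 = 4043 m³.
F/M = Q·S₀ / (V·X) = 3470 × 566 / (4043 × 2910) = 0.1669 g BOD₅·(g VSS·d)⁻¹.

F/M ≈ 0.167 d⁻¹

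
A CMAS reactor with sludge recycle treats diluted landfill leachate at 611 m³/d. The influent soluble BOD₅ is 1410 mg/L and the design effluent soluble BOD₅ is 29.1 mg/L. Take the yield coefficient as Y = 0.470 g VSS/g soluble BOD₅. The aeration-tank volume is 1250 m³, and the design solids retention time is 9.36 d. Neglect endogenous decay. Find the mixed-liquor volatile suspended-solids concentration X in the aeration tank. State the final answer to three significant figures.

From V·X = Y·Q·(S₀ − S)·θ_c (decay neglected): X = 0.470 × 611 × (1410 − 29.1) × 9.36 / 1250 = 2969 mg/L.

X ≈ 2970 mg/L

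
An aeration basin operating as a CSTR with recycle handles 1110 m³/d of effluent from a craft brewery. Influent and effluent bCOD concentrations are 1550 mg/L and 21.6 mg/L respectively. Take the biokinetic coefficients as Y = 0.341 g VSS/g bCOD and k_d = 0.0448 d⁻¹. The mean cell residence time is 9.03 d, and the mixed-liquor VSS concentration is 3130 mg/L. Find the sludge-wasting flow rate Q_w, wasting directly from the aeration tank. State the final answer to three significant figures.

Steady-state biomass mass balance: V·X·(1 + k_d·θ_c) = Y·Q·(S₀ − S)·θ_c, so V = 0.341 × 1110 × (1550 − 21.6) × 9.03 / [3130 × (1 + 0.0448 × 9.03)] = 5.22×10^6 / 4396 = 1188 m³.
Wasting from the aeration tank: Q_w = V / θ_c = 1188 / 9.03 = 131.6 m³/d.

Q_w ≈ 132 m³/d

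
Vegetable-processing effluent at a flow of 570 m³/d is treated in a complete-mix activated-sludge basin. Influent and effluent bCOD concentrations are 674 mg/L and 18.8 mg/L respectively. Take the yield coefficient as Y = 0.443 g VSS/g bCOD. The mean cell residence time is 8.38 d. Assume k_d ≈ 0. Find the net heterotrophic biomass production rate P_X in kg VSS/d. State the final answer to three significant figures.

With endogenous decay neglected, the observed yield equals the true yield: Y_obs = Y = 0.443 g VSS/g bCOD.
Q·(S₀ − S) = 570 × (674 − 18.8) × 10⁻³ = 373.5 kg/d removed.
P_X = Y_obs · Q(S₀ − S) = 0.4430 × 373.5 = 165.4 kg VSS/d.

P_X ≈ 165 kg VSS/d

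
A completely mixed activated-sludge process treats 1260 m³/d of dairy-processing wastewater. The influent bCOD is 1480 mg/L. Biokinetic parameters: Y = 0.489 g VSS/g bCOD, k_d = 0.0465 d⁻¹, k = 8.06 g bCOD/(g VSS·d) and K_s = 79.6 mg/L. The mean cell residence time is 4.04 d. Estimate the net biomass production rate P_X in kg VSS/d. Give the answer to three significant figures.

Effluent substrate depends only on kinetics and SRT: S = K_s(1 + k_d θ_c) / [θ_c(Yk − k_d) − 1] = 79.6 × (1 + 0.0465 × 4.04) / [4.04 × (0.489 × 8.06 − 0.0465) − 1] = 94.55 / 14.74 = 6.417 mg/L.
Correct the yield for decay: Y_obs = Y/(1 + k_d θ_c) = 0.489 / (1 + 0.0465 × 4.04) = 0.489 / 1.188 = 0.4117.
ΔS = 1480 − 6.42 = 1474 mg/L, so the substrate removal rate is 1260 × 1474/1000 = 1857 kg bCOD/d.
Net biomass production P_X = Y_obs × Q·(S₀ − S) = 0.4117 × 1857 = 764.3 kg VSS/d.

P_X ≈ 764 kg VSS/d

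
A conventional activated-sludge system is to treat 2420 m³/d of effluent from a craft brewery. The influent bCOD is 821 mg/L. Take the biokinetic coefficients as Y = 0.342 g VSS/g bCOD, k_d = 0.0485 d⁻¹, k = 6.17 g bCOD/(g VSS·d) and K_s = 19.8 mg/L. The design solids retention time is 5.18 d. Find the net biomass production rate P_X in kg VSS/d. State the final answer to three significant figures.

P_X ≈ 541 kg VSS/d

Effluent substrate depends only on kinetics and SRT: S = K_s(1 + k_d θ_c) / [θ_c(Yk − k_d) − 1] = 19.8 × (1 + 0.0485 × 5.18) / [5.18 × (0.342 × 6.17 − 0.0485) − 1] = 24.77 / 9.679 = 2.560 mg/L.
Y_obs = Y / (1 + k_d θ_c) = 0.342 / (1 + 0.0485 × 5.18) = 0.342 / 1.251 = 0.2733.
Q·(S₀ − S) = 2420 × (821 − 2.56) × 10⁻³ = 1981 kg/d removed.
Biomass produced: P_X = Y_obs·Q·ΔS = 0.2733 × 1981 ≈ 541.4 kg VSS/d.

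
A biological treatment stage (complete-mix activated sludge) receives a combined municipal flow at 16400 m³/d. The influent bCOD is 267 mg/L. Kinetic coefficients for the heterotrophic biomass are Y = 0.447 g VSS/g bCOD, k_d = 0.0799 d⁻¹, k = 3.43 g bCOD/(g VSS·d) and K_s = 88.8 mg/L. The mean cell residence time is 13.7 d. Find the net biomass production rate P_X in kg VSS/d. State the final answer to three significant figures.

P_X ≈ 900 kg VSS/d

For a completely mixed reactor with recycle the Lawrence–McCarty relation gives S = K_s·(1 + k_d·θ_c) / [θ_c·(Y·k − k_d) − 1] = 88.8 × (1 + 0.0799 × 13.7) / [13.7 × (0.447 × 3.43 − 0.0799) − 1] = 186.0 / 18.91 = 9.836 mg/L.
Observed yield with endogenous decay: Y_obs = Y / (1 + k_d·θ_c) = 0.447 / (1 + 0.0799 × 13.7) = 0.447 / 2.095 = 0.2134 g VSS/g bCOD.
Q·(S₀ − S) = 16400 × (267 − 9.84) × 10⁻³ = 4217 kg/d removed.
So the net sludge growth is P_X = 0.2134 × 4217 = 900.0 kg VSS/d.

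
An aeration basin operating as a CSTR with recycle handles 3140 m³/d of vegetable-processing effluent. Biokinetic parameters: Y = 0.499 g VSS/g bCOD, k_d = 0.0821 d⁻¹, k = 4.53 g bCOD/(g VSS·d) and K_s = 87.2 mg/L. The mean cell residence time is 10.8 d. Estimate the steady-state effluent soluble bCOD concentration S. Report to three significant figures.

S ≈ 7.30 mg/L

For a completely mixed reactor with recycle the Lawrence–McCarty relation gives S = K_s·(1 + k_d·θ_c) / [θ_c·(Y·k − k_d) − 1] = 87.2 × (1 + 0.0821 × 10.8) / [10.8 × (0.499 × 4.53 − 0.0821) − 1] = 164.5 / 22.53 = 7.303 mg/L.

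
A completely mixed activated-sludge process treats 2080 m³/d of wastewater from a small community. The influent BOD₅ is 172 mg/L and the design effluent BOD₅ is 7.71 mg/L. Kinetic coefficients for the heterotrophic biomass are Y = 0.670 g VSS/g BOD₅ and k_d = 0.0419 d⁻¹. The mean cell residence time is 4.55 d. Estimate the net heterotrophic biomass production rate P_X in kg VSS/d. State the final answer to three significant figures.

Correct the yield for decay: Y_obs = Y/(1 + k_d θ_c) = 0.670 / (1 + 0.0419 × 4.55) = 0.670 / 1.191 = 0.5627.
Q·(S₀ − S) = 2080 × (172 − 7.71) × 10⁻³ = 341.7 kg/d removed.
So the net sludge growth is P_X = 0.5627 × 341.7 = 192.3 kg VSS/d.

P_X ≈ 192 kg VSS/d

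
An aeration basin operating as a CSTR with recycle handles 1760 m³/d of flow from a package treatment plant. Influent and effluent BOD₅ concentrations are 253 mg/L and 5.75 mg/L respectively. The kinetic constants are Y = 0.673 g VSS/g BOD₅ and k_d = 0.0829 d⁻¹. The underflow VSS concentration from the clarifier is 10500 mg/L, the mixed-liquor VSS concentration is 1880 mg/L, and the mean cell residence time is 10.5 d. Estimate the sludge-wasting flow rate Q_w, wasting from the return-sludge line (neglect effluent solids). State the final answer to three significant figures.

Steady-state biomass mass balance: V·X·(1 + k_d·θ_c) = Y·Q·(S₀ − S)·θ_c, so V = 0.673 × 1760 × (253 − 5.75) × 10.5 / [1880 × (1 + 0.0829 × 10.5)] = 3.08×10^6 / 3516 = 874.5 m³.
Q_w = (V·X)/(θ_c X_r) = 874.5 × 1880 / (10.5 × 10500) = 14.91 m³/d.

Q_w ≈ 14.9 m³/d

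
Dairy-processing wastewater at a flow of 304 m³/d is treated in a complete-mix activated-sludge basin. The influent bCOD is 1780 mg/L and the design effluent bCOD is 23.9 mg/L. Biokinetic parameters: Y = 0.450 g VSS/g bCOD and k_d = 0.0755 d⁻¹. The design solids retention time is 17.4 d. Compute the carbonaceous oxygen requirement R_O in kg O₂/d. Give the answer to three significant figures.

Y_obs = Y / (1 + k_d θ_c) = 0.450 / (1 + 0.0755 × 17.4) = 0.450 / 2.314 = 0.1945.
Mass of bCOD removed per day: Q(S₀ − S) = 304 × 1756 g/m³ = 533.9 kg/d.
P_X = Y_obs·Q·(S₀ − S) = 0.1945 × 533.9 = 103.8 kg VSS/d.
Carbonaceous O₂ demand = substrate oxidised − cell-mass equivalent = 533.9 − 1.42 × 103.8 = 386.4 kg O₂/d.

R_O ≈ 386 kg O₂/d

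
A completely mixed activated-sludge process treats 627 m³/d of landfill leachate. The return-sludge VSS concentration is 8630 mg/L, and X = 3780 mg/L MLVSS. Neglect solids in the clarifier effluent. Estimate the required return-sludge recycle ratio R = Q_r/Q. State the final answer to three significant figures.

R = Q_r/Q = X/(X_r − X) = 3780 / (8630 − 3780) = 0.7794.

R ≈ 0.779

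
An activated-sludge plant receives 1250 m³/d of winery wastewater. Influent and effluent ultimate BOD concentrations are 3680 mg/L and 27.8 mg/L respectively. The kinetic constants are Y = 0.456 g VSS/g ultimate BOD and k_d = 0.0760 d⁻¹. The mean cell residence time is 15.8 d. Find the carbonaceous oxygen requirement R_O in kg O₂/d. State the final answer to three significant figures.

Y_obs = Y / (1 + k_d θ_c) = 0.456 / (1 + 0.0760 × 15.8) = 0.456 / 2.201 = 0.2072.
Mass of ultimate BOD removed per day: Q(S₀ − S) = 1250 × 3652 g/m³ = 4565 kg/d.
P_X = Y_obs·Q·(S₀ − S) = 0.2072 × 4565 = 945.9 kg VSS/d.
R_O = Q·ΔS − 1.42 P_X = 4565 − 1343 = 3222 kg O₂/d.

R_O ≈ 3220 kg O₂/d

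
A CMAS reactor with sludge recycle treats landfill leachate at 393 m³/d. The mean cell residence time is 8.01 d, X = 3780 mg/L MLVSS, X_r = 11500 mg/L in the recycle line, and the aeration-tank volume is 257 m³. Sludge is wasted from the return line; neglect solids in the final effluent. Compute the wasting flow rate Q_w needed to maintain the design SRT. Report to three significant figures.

Wasting from the return line (neglecting effluent solids): Q_w = V·X / (θ_c·X_r) = 257.0 × 3780 / (8.01 × 11500) = 10.55 m³/d.

Q_w ≈ 10.5 m³/d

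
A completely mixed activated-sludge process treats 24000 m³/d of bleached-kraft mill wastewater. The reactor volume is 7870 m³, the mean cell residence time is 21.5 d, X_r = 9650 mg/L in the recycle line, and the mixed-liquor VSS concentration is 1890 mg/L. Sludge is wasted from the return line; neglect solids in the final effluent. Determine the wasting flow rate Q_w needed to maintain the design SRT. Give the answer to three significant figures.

Q_w = (V·X)/(θ_c X_r) = 7870 × 1890 / (21.5 × 9650) = 71.69 m³/d.

Q_w ≈ 71.7 m³/d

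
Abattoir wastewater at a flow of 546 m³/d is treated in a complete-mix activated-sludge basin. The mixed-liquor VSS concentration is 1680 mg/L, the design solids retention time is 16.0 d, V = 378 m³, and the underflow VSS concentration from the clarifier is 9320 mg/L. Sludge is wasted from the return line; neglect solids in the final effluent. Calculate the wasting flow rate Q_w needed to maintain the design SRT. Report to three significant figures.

Q_w ≈ 4.26 m³/d

Wasting from the return line (neglecting effluent solids): Q_w = V·X / (θ_c·X_r) = 378.0 × 1680 / (16.0 × 9320) = 4.259 m³/d.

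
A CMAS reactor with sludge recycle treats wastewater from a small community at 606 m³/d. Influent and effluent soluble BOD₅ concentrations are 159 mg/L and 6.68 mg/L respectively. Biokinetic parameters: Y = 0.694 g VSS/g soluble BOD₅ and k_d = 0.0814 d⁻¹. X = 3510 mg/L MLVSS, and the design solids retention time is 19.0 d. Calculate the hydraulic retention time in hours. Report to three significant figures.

Rearranging the biomass balance for a CMAS with decay, V = Y·Q·ΔS·θ_c / [X·(1+k_d θ_c)] = 0.694 × 606 × (159 − 6.68) × 19.0 / [3510 × (1 + 0.0814 × 19.0)] = 1.22×10^6 / 8939 = 136.2 m³.
Hydraulic retention time τ = V/Q = 136.2 / 606 = 0.2247 d = 5.393 h.

τ ≈ 5.39 h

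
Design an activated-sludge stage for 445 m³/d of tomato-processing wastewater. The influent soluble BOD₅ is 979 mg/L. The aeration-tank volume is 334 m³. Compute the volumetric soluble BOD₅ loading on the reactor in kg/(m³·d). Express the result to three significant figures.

L_v ≈ 1.30 kg soluble BOD₅/(m³·d)

Applied soluble BOD₅ load per unit volume = Q·S₀/V = (445 × 979/1000)/334.0 = 1.304 kg soluble BOD₅·m⁻³·d⁻¹.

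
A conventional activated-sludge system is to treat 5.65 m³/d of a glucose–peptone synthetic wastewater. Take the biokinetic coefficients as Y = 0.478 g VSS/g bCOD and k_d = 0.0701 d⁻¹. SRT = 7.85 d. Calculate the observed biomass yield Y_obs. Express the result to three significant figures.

Y_obs ≈ 0.308 g VSS/g bCOD

The observed yield is Y_obs = Y/(1 + k_d·θ_c) = 0.478 / (1 + 0.0701 × 7.85) = 0.478 / 1.550 = 0.3083 g VSS per g bCOD removed.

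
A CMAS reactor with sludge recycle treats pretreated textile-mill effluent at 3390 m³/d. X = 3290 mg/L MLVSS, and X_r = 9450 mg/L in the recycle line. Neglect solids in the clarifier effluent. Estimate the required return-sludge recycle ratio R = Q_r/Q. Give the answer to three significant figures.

R ≈ 0.534

Solids balance on the clarifier gives (1+R)X = R·X_r, so R = X/(X_r − X) = 3290 / (9450 − 3290) = 0.5341.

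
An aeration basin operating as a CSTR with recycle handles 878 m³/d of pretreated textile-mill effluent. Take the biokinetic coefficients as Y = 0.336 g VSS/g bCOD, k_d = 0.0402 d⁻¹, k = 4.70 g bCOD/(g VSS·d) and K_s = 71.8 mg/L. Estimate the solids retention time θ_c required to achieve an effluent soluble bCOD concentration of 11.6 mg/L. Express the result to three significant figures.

θ_c ≈ 5.57 d

At the target effluent, Y k S/(K_s+S) = 0.336×4.70×11.6/83.40 = 0.2196 d⁻¹.
1/θ_c = 0.2196 − 0.0402 = 0.1794 d⁻¹, so θ_c = 5.573 d.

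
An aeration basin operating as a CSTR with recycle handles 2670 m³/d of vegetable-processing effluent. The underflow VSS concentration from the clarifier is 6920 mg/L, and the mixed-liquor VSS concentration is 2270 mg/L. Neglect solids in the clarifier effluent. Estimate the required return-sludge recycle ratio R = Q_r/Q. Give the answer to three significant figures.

R ≈ 0.488

R = Q_r/Q = X/(X_r − X) = 2270 / (6920 − 2270) = 0.4882.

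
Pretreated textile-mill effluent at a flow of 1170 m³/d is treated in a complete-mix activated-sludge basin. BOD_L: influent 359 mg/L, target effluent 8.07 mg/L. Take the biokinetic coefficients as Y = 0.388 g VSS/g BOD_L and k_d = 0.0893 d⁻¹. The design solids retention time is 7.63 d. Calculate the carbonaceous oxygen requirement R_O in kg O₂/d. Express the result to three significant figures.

R_O ≈ 276 kg O₂/d

Observed yield with endogenous decay: Y_obs = Y / (1 + k_d·θ_c) = 0.388 / (1 + 0.0893 × 7.63) = 0.388 / 1.681 = 0.2308 g VSS/g BOD_L.
Q·(S₀ − S) = 1170 × (359 − 8.07) × 10⁻³ = 410.6 kg/d removed.
Biomass synthesised: P_X = Y_obs × 410.6 = 94.75 kg VSS/d.
R_O = Q·(S₀ − S) − 1.42·P_X = 410.6 − 1.42 × 94.75 = 276.0 kg O₂/d.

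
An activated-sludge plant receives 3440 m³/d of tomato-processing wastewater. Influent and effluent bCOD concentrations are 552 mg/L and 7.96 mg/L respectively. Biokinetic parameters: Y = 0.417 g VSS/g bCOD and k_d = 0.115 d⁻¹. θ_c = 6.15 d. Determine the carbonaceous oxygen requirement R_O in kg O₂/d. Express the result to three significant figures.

Observed yield with endogenous decay: Y_obs = Y / (1 + k_d·θ_c) = 0.417 / (1 + 0.115 × 6.15) = 0.417 / 1.707 = 0.2443 g VSS/g bCOD.
Substrate removed = Q·(S₀ − S) = 3440 m³/d × (552 − 7.96) g/m³ = 1.87×10^6 g/d = 1871 kg/d.
Net sludge production P_X = 0.2443 × 1871 = 457.1 kg VSS/d.
Carbonaceous O₂ demand = substrate oxidised − cell-mass equivalent = 1871 − 1.42 × 457.1 = 1222 kg O₂/d.

R_O ≈ 1220 kg O₂/d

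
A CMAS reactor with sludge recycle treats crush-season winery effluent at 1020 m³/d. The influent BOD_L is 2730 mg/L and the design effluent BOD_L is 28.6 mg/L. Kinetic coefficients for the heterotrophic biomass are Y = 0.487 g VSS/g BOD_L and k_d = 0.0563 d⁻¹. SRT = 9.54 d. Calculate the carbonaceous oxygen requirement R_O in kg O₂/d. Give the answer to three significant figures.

Y_obs = Y / (1 + k_d θ_c) = 0.487 / (1 + 0.0563 × 9.54) = 0.487 / 1.537 = 0.3168.
Q·(S₀ − S) = 1020 × (2730 − 28.6) × 10⁻³ = 2755 kg/d removed.
Biomass synthesised: P_X = Y_obs × 2755 = 873.0 kg VSS/d.
R_O = Q·ΔS − 1.42 P_X = 2755 − 1240 = 1516 kg O₂/d.

R_O ≈ 1520 kg O₂/d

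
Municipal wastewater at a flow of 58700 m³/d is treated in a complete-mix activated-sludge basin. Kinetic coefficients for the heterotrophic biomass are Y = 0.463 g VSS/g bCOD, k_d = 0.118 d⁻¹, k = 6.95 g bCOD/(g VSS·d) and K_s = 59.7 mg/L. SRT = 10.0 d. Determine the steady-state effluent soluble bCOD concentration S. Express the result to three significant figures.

From the Monod/SRT balance for a CMAS, S = K_s·(1+k_d θ_c)/[θ_c·(Y k − k_d) − 1] = 59.7 × (1 + 0.118 × 10.0) / [10.0 × (0.463 × 6.95 − 0.118) − 1] = 130.1 / 30.00 = 4.338 mg/L.

S ≈ 4.34 mg/L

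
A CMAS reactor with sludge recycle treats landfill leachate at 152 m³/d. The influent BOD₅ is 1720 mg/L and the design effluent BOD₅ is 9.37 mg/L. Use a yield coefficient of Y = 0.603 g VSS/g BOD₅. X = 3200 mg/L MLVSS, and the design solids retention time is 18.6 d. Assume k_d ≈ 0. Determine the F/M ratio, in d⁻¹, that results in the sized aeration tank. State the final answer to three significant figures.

Biomass mass balance (decay neglected): V·X = Y·Q·(S₀ − S)·θ_c, so V = 0.603 × 152 × (1720 − 9.37) × 18.6 / 3200 = 911.3 m³.
F/M = applied load / biomass = Q·S₀/(V·X) = 152 × 1720 / (911.3 × 3200) = 0.08965 d⁻¹.

F/M ≈ 0.0896 d⁻¹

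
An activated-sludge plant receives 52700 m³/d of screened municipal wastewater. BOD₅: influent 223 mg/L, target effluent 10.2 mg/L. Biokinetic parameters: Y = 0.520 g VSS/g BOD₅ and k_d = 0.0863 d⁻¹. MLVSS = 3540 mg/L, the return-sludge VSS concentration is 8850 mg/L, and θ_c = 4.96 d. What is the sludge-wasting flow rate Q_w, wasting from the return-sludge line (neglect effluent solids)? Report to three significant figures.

Q_w ≈ 461 m³/d

Rearranging the biomass balance for a CMAS with decay, V = Y·Q·ΔS·θ_c / [X·(1+k_d θ_c)] = 0.520 × 52700 × (223 − 10.2) × 4.96 / [3540 × (1 + 0.0863 × 4.96)] = 2.89×10^7 / 5055 = 5722 m³.
θ_c = V·X/(Q_w·X_r) when wasting from the recycle, so Q_w = V·X/(θ_c·X_r) = 5722 × 3540 / (4.96 × 8850) = 461.4 m³/d.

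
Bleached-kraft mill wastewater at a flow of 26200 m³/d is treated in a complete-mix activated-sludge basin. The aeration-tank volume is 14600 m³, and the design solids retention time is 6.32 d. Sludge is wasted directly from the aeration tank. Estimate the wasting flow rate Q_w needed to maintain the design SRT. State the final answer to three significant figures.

Wasting from the aeration tank: Q_w = V / θ_c = 14600 / 6.32 = 2310 m³/d.

Q_w ≈ 2310 m³/d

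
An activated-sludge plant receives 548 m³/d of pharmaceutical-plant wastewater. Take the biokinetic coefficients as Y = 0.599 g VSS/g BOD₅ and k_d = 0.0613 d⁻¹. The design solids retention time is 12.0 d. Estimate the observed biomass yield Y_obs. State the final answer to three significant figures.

Y_obs = Y / (1 + k_d θ_c) = 0.599 / (1 + 0.0613 × 12.0) = 0.599 / 1.736 = 0.3451.

Y_obs ≈ 0.345 g VSS/g BOD₅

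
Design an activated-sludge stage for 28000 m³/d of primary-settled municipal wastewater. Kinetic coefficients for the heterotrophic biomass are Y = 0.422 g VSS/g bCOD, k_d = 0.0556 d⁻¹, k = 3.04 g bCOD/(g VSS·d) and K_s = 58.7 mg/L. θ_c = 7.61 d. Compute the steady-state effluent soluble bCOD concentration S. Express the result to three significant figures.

S ≈ 10.0 mg/L

From the Monod/SRT balance for a CMAS, S = K_s·(1+k_d θ_c)/[θ_c·(Y k − k_d) − 1] = 58.7 × (1 + 0.0556 × 7.61) / [7.61 × (0.422 × 3.04 − 0.0556) − 1] = 83.54 / 8.340 = 10.02 mg/L.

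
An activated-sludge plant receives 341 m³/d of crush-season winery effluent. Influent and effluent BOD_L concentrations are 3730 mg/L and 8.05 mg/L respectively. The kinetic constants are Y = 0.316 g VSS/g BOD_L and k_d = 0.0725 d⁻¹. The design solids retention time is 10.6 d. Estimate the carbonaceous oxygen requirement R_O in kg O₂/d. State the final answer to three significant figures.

R_O ≈ 947 kg O₂/d

Y_obs = Y / (1 + k_d θ_c) = 0.316 / (1 + 0.0725 × 10.6) = 0.316 / 1.768 = 0.1787.
Mass of BOD_L removed per day: Q(S₀ − S) = 341 × 3722 g/m³ = 1269 kg/d.
Biomass synthesised: P_X = Y_obs × 1269 = 226.8 kg VSS/d.
R_O = Q·ΔS − 1.42 P_X = 1269 − 322.0 = 947.2 kg O₂/d.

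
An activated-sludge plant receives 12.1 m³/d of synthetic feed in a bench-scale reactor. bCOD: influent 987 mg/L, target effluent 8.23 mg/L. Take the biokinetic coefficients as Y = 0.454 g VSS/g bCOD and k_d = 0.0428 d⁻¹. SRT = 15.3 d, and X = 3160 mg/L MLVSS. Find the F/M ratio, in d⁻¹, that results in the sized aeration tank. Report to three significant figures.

Rearranging the biomass balance for a CMAS with decay, V = Y·Q·ΔS·θ_c / [X·(1+k_d θ_c)] = 0.454 × 12.1 × (987 − 8.23) × 15.3 / [3160 × (1 + 0.0428 × 15.3)] = 8.23×10^4 / 5229 = 15.73 m³.
Food-to-microorganism ratio F/M = Q S₀ / (V X) = 12.1 × 987 / (15.73 × 3160) = 0.2402 d⁻¹.

F/M ≈ 0.240 d⁻¹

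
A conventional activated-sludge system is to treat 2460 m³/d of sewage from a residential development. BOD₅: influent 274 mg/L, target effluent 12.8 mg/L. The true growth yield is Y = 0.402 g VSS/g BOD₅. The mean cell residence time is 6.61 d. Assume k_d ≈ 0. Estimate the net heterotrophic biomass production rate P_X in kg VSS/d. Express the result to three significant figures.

Since k_d ≈ 0, Y_obs = Y = 0.402 g VSS/g BOD₅.
Substrate removed = Q·(S₀ − S) = 2460 m³/d × (274 − 12.8) g/m³ = 6.43×10^5 g/d = 642.6 kg/d.
So the net sludge growth is P_X = 0.4020 × 642.6 = 258.3 kg VSS/d.

P_X ≈ 258 kg VSS/d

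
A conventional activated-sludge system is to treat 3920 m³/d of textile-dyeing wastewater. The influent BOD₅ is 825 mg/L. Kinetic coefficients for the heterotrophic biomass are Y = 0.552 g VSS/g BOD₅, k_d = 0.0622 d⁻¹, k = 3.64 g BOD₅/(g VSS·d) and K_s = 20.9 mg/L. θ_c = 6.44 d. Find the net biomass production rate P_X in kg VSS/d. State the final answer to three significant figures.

From the Monod/SRT balance for a CMAS, S = K_s·(1+k_d θ_c)/[θ_c·(Y k − k_d) − 1] = 20.9 × (1 + 0.0622 × 6.44) / [6.44 × (0.552 × 3.64 − 0.0622) − 1] = 29.27 / 11.54 = 2.537 mg/L.
The observed yield is Y_obs = Y/(1 + k_d·θ_c) = 0.552 / (1 + 0.0622 × 6.44) = 0.552 / 1.401 = 0.3941 g VSS per g BOD₅ removed.
Substrate removed = Q·(S₀ − S) = 3920 m³/d × (825 − 2.54) g/m³ = 3.22×10^6 g/d = 3224 kg/d.
So the net sludge growth is P_X = 0.3941 × 3224 = 1271 kg VSS/d.

P_X ≈ 1270 kg VSS/d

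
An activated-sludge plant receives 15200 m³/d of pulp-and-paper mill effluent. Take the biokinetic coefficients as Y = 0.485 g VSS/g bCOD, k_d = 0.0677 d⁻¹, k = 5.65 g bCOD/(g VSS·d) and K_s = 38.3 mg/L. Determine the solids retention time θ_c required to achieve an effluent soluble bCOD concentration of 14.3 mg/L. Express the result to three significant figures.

Specific growth rate at S = 14.3 mg/L: μ = YkS/(K_s+S) = 0.485·5.65·14.3/(38.3+14.3) = 0.7450 d⁻¹.
θ_c = 1/(μ − k_d) = 1/(0.7450 − 0.0677) = 1/0.6773 = 1.477 d.

θ_c ≈ 1.48 d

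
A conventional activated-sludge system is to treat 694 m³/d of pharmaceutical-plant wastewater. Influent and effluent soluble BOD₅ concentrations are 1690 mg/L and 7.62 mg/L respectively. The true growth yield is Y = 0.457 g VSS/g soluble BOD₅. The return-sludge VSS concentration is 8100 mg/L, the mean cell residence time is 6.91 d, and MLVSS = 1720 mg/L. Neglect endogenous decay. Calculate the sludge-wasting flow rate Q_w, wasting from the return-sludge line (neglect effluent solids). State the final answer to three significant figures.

Q_w ≈ 65.9 m³/d

With k_d = 0 the design equation reduces to V = Y Q (S₀−S) θ_c / X = 0.457 × 694 × (1690 − 7.62) × 6.91 / 1720 = 2144 m³.
Wasting from the return line (neglecting effluent solids): Q_w = V·X / (θ_c·X_r) = 2144 × 1720 / (6.91 × 8100) = 65.87 m³/d.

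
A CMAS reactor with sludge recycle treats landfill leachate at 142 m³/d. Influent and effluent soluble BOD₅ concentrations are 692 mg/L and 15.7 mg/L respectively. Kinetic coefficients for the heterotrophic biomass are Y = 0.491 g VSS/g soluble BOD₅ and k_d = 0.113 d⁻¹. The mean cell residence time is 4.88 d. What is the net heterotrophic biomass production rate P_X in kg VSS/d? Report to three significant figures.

Correct the yield for decay: Y_obs = Y/(1 + k_d θ_c) = 0.491 / (1 + 0.113 × 4.88) = 0.491 / 1.551 = 0.3165.
Substrate removed = Q·(S₀ − S) = 142 m³/d × (692 − 15.7) g/m³ = 9.6×10^4 g/d = 96.03 kg/d.
So the net sludge growth is P_X = 0.3165 × 96.03 = 30.39 kg VSS/d.

P_X ≈ 30.4 kg VSS/d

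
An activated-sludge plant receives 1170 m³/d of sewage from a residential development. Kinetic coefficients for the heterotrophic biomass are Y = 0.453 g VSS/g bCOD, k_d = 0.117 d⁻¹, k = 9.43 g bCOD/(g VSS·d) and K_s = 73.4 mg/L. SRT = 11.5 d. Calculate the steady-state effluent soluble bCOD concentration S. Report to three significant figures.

S ≈ 3.68 mg/L

Effluent substrate depends only on kinetics and SRT: S = K_s(1 + k_d θ_c) / [θ_c(Yk − k_d) − 1] = 73.4 × (1 + 0.117 × 11.5) / [11.5 × (0.453 × 9.43 − 0.117) − 1] = 172.2 / 46.78 = 3.680 mg/L.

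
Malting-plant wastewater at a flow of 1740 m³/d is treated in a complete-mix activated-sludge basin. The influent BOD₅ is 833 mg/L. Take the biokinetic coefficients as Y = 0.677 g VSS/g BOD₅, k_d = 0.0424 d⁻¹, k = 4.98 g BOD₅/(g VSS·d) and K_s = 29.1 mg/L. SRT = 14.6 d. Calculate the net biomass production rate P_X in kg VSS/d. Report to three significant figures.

From the Monod/SRT balance for a CMAS, S = K_s·(1+k_d θ_c)/[θ_c·(Y k − k_d) − 1] = 29.1 × (1 + 0.0424 × 14.6) / [14.6 × (0.677 × 4.98 − 0.0424) − 1] = 47.11 / 47.60 = 0.9897 mg/L.
The observed yield is Y_obs = Y/(1 + k_d·θ_c) = 0.677 / (1 + 0.0424 × 14.6) = 0.677 / 1.619 = 0.4181 g VSS per g BOD₅ removed.
Mass of BOD₅ removed per day: Q(S₀ − S) = 1740 × 832.0 g/m³ = 1448 kg/d.
P_X = Y_obs · Q(S₀ − S) = 0.4181 × 1448 = 605.4 kg VSS/d.

P_X ≈ 605 kg VSS/d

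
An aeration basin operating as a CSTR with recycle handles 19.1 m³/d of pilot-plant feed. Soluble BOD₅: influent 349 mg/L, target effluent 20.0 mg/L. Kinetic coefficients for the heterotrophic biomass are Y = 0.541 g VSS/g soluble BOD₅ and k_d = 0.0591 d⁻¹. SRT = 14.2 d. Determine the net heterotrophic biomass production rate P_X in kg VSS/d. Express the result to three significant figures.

P_X ≈ 1.85 kg VSS/d

Observed yield with endogenous decay: Y_obs = Y / (1 + k_d·θ_c) = 0.541 / (1 + 0.0591 × 14.2) = 0.541 / 1.839 = 0.2941 g VSS/g soluble BOD₅.
Q·(S₀ − S) = 19.1 × (349 − 20.0) × 10⁻³ = 6.284 kg/d removed.
Biomass produced: P_X = Y_obs·Q·ΔS = 0.2941 × 6.284 ≈ 1.848 kg VSS/d.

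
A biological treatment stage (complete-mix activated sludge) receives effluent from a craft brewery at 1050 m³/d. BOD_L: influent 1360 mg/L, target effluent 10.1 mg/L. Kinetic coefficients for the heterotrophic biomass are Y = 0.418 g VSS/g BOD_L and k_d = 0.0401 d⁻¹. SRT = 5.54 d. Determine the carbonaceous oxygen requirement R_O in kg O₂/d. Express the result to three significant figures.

Y_obs = Y / (1 + k_d θ_c) = 0.418 / (1 + 0.0401 × 5.54) = 0.418 / 1.222 = 0.3420.
Substrate removed = Q·(S₀ − S) = 1050 m³/d × (1360 − 10.1) g/m³ = 1.42×10^6 g/d = 1417 kg/d.
Biomass synthesised: P_X = Y_obs × 1417 = 484.8 kg VSS/d.
R_O = Q·(S₀ − S) − 1.42·P_X = 1417 − 1.42 × 484.8 = 729.0 kg O₂/d.

R_O ≈ 729 kg O₂/d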